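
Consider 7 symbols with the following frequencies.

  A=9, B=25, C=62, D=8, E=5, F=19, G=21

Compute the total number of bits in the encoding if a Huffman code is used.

Merge the two smallest weights repeatedly:
combine E(5), D(8) → 13
combine A(9), 13 → 22
combine F(19), G(21) → 40
combine 22, B(25) → 47
combine 40, 47 → 87
combine C(62), 87 → 149
Each symbol's bit-cost is frequency × depth; summing gives 358 bits (equivalently 13 + 22 + 40 + 47 + 87 + 149).

358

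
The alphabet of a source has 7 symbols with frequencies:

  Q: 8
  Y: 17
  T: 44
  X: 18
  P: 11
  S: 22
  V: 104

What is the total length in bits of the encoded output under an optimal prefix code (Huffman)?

515

Merge the two smallest weights repeatedly:
merge Q(8) and P(11): 19
merge Y(17) and X(18): 35
merge 19 and S(22): 41
merge 35 and 41: 76
merge T(44) and 76: 120
merge V(104) and 120: 224
Each symbol's bit-cost is frequency × depth; summing gives 515 bits (equivalently 19 + 35 + 41 + 76 + 120 + 224).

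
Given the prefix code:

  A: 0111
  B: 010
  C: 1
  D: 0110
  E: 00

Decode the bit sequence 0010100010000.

ECBECEE

Read left to right; each codeword is recognised as soon as it completes (prefix code):
  00→E | 1→C | 010→B | 00→E | 1→C | 00→E | 00→E
Decoded message: ECBECEE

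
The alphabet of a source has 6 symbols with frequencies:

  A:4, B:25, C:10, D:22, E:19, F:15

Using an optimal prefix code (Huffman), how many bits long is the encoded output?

Build the Huffman tree bottom-up:
A(4) + C(10) → 14
14 + F(15) → 29
E(19) + D(22) → 41
B(25) + 29 → 54
41 + 54 → 95
Total encoded bits = sum of merged weights = 14 + 29 + 41 + 54 + 95 = 233.

233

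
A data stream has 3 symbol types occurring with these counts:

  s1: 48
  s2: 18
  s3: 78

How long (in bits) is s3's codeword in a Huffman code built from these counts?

Repeatedly merge the two smallest:
merge s2(18) and s1(48): 66
merge 66 and s3(78): 144
s3 is merged only at the final step, so code length = 1.

1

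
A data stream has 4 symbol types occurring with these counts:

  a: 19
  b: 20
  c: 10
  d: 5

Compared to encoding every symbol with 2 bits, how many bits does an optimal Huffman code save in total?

5

Fixed-length: 2 bits × 54 symbols = 108 bits.
Huffman merges:
merge d(5) and c(10): 15
merge 15 and a(19): 34
merge b(20) and 34: 54
Huffman total = 15 + 34 + 54 = 103 bits.
Saving = 108 − 103 = 5 bits.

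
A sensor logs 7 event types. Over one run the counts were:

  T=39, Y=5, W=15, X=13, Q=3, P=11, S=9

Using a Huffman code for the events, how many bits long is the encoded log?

Greedily combine the two least-frequent nodes:
Q(3) + Y(5) → 8
8 + S(9) → 17
P(11) + X(13) → 24
W(15) + 17 → 32
24 + 32 → 56
T(39) + 56 → 95
The encoded length is the sum of every internal node's weight: 8 + 17 + 24 + 32 + 56 + 95 = 232 bits.

232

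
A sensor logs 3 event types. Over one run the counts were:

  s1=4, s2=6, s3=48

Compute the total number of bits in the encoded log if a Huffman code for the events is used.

Build the Huffman tree bottom-up:
combine s1(4), s2(6) → 10
combine 10, s3(48) → 58
Each symbol's bit-cost is frequency × depth; summing gives 68 bits (equivalently 10 + 58).

68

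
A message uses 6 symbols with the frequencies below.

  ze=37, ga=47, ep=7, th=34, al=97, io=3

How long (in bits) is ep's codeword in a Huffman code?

5

Huffman merges, smallest pair first:
io(3) + ep(7) → 10
10 + th(34) → 44
ze(37) + 44 → 81
ga(47) + 81 → 128
al(97) + 128 → 225
ep's leaf is at depth 5, giving a 5-bit codeword.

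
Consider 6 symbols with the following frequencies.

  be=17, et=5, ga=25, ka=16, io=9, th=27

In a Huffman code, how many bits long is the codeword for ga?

2

Huffman merges, smallest pair first:
combine et(5), io(9) → 14
combine 14, ka(16) → 30
combine be(17), ga(25) → 42
combine th(27), 30 → 57
combine 42, 57 → 99
ga sits 2 levels below the root, so its codeword is 2 bits.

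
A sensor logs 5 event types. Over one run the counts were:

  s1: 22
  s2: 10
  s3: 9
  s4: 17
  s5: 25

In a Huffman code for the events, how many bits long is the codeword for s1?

2

Build the tree from the bottom:
combine s3(9), s2(10) → 19
combine s4(17), 19 → 36
combine s1(22), s5(25) → 47
combine 36, 47 → 83
The subtree containing s1 is merged 2 times, so code length = 2.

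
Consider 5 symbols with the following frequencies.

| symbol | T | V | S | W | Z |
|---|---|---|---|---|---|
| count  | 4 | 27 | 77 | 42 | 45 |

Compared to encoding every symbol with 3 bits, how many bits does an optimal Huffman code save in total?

168

Fixed-length: 3 bits × 195 symbols = 585 bits.
Huffman merges:
combine T(4), V(27) → 31
combine 31, W(42) → 73
combine Z(45), 73 → 118
combine S(77), 118 → 195
Huffman total = 31 + 73 + 118 + 195 = 417 bits.
Saving = 585 − 417 = 168 bits.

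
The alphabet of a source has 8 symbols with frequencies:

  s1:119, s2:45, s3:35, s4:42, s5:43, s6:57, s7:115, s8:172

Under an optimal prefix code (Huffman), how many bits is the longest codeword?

4

Merge the two lowest-weight nodes at each step:
merge s3(35) and s4(42): 77
merge s5(43) and s2(45): 88
merge s6(57) and 77: 134
merge 88 and s7(115): 203
merge s1(119) and 134: 253
merge s8(172) and 203: 375
merge 253 and 375: 628
The first pair merged (s3, s4) ends up deepest, at depth 4.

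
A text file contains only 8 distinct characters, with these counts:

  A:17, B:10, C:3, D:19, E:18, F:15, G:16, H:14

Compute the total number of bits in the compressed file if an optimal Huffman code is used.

Greedily combine the two least-frequent nodes:
combine C(3), B(10) → 13
combine 13, H(14) → 27
combine F(15), G(16) → 31
combine A(17), E(18) → 35
combine D(19), 27 → 46
combine 31, 35 → 66
combine 46, 66 → 112
The encoded length is the sum of every internal node's weight: 13 + 27 + 31 + 35 + 46 + 66 + 112 = 330 bits.

330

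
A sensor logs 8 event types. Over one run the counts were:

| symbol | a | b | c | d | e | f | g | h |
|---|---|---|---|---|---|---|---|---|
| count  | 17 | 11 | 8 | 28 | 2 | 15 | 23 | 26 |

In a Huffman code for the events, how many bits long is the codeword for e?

Build the tree from the bottom:
e(2) + c(8) → 10
10 + b(11) → 21
f(15) + a(17) → 32
21 + g(23) → 44
h(26) + d(28) → 54
32 + 44 → 76
54 + 76 → 130
e sits 5 levels below the root, so its codeword is 5 bits.

5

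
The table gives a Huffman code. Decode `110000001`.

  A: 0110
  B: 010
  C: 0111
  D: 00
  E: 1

Read left to right; each codeword is recognised as soon as it completes (prefix code):
  1→E | 1→E | 00→D | 00→D | 00→D | 1→E
Decoded message: EEDDDE

EEDDDE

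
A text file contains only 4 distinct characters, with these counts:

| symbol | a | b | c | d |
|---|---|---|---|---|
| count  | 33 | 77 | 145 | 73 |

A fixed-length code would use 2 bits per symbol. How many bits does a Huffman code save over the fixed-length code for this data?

Fixed-length: 2 bits × 328 symbols = 656 bits.
Huffman merges:
combine a(33), d(73) → 106
combine b(77), 106 → 183
combine c(145), 183 → 328
Huffman total = 106 + 183 + 328 = 617 bits.
Saving = 656 − 617 = 39 bits.

39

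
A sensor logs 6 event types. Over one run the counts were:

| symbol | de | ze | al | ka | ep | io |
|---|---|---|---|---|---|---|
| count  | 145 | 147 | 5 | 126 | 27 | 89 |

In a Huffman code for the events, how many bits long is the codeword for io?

Build the tree from the bottom:
merge al(5) and ep(27): 32
merge 32 and io(89): 121
merge 121 and ka(126): 247
merge de(145) and ze(147): 292
merge 247 and 292: 539
io's leaf is at depth 3, giving a 3-bit codeword.

3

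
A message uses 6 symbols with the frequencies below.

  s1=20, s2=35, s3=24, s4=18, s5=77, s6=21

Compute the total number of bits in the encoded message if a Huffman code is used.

Greedily combine the two least-frequent nodes:
s4(18) + s1(20) → 38
s6(21) + s3(24) → 45
s2(35) + 38 → 73
45 + 73 → 118
s5(77) + 118 → 195
Total encoded bits = sum of merged weights = 38 + 45 + 73 + 118 + 195 = 469.

469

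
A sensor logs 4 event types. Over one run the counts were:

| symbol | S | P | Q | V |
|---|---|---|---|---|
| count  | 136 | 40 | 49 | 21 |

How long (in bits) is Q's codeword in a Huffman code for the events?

Repeatedly merge the two smallest:
V(21) + P(40) → 61
Q(49) + 61 → 110
110 + S(136) → 246
The subtree containing Q is merged 2 times, so code length = 2.

2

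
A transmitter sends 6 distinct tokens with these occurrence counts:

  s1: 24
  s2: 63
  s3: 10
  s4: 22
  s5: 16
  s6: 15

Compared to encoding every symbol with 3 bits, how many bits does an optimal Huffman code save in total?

101

Fixed-length: 3 bits × 150 symbols = 450 bits.
Huffman merges:
s3(10) + s6(15) → 25
s5(16) + s4(22) → 38
s1(24) + 25 → 49
38 + 49 → 87
s2(63) + 87 → 150
Huffman total = 25 + 38 + 49 + 87 + 150 = 349 bits.
Saving = 450 − 349 = 101 bits.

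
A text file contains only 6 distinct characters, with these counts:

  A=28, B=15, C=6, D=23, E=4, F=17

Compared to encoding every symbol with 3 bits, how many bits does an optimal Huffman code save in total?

Fixed-length: 3 bits × 93 symbols = 279 bits.
Huffman merges:
combine E(4), C(6) → 10
combine 10, B(15) → 25
combine F(17), D(23) → 40
combine 25, A(28) → 53
combine 40, 53 → 93
Huffman total = 10 + 25 + 40 + 53 + 93 = 221 bits.
Saving = 279 − 221 = 58 bits.

58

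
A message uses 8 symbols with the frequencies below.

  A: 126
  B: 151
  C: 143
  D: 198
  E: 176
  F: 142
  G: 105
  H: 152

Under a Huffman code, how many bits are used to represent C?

3

Repeatedly merge the two smallest:
combine G(105), A(126) → 231
combine F(142), C(143) → 285
combine B(151), H(152) → 303
combine E(176), D(198) → 374
combine 231, 285 → 516
combine 303, 374 → 677
combine 516, 677 → 1193
The subtree containing C is merged 3 times, so code length = 3.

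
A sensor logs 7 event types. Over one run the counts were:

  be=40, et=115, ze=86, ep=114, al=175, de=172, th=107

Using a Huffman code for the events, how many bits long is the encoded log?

2206

Build the Huffman tree bottom-up:
merge be(40) and ze(86): 126
merge th(107) and ep(114): 221
merge et(115) and 126: 241
merge de(172) and al(175): 347
merge 221 and 241: 462
merge 347 and 462: 809
Each symbol's bit-cost is frequency × depth; summing gives 2206 bits (equivalently 126 + 221 + 241 + 347 + 462 + 809).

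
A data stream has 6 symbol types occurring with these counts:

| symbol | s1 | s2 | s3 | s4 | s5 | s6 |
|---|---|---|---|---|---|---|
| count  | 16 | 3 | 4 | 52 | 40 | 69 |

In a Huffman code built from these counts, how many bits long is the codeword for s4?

Huffman merges, smallest pair first:
merge s2(3) and s3(4): 7
merge 7 and s1(16): 23
merge 23 and s5(40): 63
merge s4(52) and 63: 115
merge s6(69) and 115: 184
The subtree containing s4 is merged 2 times, so code length = 2.

2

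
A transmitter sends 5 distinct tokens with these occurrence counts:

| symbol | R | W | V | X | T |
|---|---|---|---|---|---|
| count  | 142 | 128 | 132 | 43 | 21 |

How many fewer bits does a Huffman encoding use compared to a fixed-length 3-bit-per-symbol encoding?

Fixed-length: 3 bits × 466 symbols = 1398 bits.
Huffman merges:
T(21) + X(43) → 64
64 + W(128) → 192
V(132) + R(142) → 274
192 + 274 → 466
Huffman total = 64 + 192 + 274 + 466 = 996 bits.
Saving = 1398 − 996 = 402 bits.

402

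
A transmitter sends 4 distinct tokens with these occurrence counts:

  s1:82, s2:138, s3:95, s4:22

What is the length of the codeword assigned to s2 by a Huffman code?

Huffman merges, smallest pair first:
combine s4(22), s1(82) → 104
combine s3(95), 104 → 199
combine s2(138), 199 → 337
s2 is a child of the root — depth 1, so its codeword is a single bit.

1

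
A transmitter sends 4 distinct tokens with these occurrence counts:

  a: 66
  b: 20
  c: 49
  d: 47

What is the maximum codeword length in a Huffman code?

Merge the two lowest-weight nodes at each step:
merge b(20) and d(47): 67
merge c(49) and a(66): 115
merge 67 and 115: 182
The rarest symbols sit at the bottom; the longest codeword is 2 bits.

2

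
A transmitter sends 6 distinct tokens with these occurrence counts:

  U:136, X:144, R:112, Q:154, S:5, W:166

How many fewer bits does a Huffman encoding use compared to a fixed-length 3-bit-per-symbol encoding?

347

Fixed-length: 3 bits × 717 symbols = 2151 bits.
Huffman merges:
S(5) + R(112) → 117
117 + U(136) → 253
X(144) + Q(154) → 298
W(166) + 253 → 419
298 + 419 → 717
Huffman total = 117 + 253 + 298 + 419 + 717 = 1804 bits.
Saving = 2151 − 1804 = 347 bits.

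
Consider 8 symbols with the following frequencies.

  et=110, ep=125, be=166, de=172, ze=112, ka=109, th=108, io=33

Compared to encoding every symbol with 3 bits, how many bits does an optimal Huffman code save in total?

Fixed-length: 3 bits × 935 symbols = 2805 bits.
Huffman merges:
combine io(33), th(108) → 141
combine ka(109), et(110) → 219
combine ze(112), ep(125) → 237
combine 141, be(166) → 307
combine de(172), 219 → 391
combine 237, 307 → 544
combine 391, 544 → 935
Huffman total = 141 + 219 + 237 + 307 + 391 + 544 + 935 = 2774 bits.
Saving = 2805 − 2774 = 31 bits.

31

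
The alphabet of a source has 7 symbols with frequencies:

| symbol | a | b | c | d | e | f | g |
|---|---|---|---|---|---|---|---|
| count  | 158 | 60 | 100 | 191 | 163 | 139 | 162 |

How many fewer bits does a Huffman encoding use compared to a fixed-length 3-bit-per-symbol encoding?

194

Fixed-length: 3 bits × 973 symbols = 2919 bits.
Huffman merges:
merge b(60) and c(100): 160
merge f(139) and a(158): 297
merge 160 and g(162): 322
merge e(163) and d(191): 354
merge 297 and 322: 619
merge 354 and 619: 973
Huffman total = 160 + 297 + 322 + 354 + 619 + 973 = 2725 bits.
Saving = 2919 − 2725 = 194 bits.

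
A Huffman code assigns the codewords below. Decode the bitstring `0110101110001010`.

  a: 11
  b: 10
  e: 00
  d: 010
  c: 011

Read left to right; each codeword is recognised as soon as it completes (prefix code):
  011→c | 010→d | 11→a | 10→b | 00→e | 10→b | 10→b
Decoded message: cdabebb

cdabebb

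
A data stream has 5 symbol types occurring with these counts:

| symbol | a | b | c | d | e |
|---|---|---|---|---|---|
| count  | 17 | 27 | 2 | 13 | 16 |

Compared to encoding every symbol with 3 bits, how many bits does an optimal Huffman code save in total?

60

Fixed-length: 3 bits × 75 symbols = 225 bits.
Huffman merges:
combine c(2), d(13) → 15
combine 15, e(16) → 31
combine a(17), b(27) → 44
combine 31, 44 → 75
Huffman total = 15 + 31 + 44 + 75 = 165 bits.
Saving = 225 − 165 = 60 bits.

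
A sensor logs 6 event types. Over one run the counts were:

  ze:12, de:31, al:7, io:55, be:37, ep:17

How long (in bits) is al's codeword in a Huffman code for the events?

4

Build the tree from the bottom:
merge al(7) and ze(12): 19
merge ep(17) and 19: 36
merge de(31) and 36: 67
merge be(37) and io(55): 92
merge 67 and 92: 159
al sits 4 levels below the root, so its codeword is 4 bits.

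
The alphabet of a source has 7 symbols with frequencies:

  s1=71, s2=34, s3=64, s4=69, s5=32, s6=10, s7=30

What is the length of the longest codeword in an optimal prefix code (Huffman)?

4

Merge the two lowest-weight nodes at each step:
merge s6(10) and s7(30): 40
merge s5(32) and s2(34): 66
merge 40 and s3(64): 104
merge 66 and s4(69): 135
merge s1(71) and 104: 175
merge 135 and 175: 310
The rarest symbols sit at the bottom; the longest codeword is 4 bits.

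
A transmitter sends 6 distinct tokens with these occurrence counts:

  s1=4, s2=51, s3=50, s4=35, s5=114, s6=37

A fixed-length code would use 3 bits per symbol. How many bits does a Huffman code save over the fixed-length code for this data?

189

Fixed-length: 3 bits × 291 symbols = 873 bits.
Huffman merges:
merge s1(4) and s4(35): 39
merge s6(37) and 39: 76
merge s3(50) and s2(51): 101
merge 76 and 101: 177
merge s5(114) and 177: 291
Huffman total = 39 + 76 + 101 + 177 + 291 = 684 bits.
Saving = 873 − 684 = 189 bits.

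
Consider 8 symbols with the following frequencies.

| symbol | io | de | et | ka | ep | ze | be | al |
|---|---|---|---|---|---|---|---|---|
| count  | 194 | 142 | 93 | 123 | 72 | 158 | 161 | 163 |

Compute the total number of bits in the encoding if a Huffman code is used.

3289

Merge the two smallest weights repeatedly:
ep(72) + et(93) → 165
ka(123) + de(142) → 265
ze(158) + be(161) → 319
al(163) + 165 → 328
io(194) + 265 → 459
319 + 328 → 647
459 + 647 → 1106
Each symbol's bit-cost is frequency × depth; summing gives 3289 bits (equivalently 165 + 265 + 319 + 328 + 459 + 647 + 1106).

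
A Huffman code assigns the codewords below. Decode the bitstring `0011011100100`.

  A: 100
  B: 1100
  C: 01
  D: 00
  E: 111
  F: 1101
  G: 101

DFBA

Read left to right; each codeword is recognised as soon as it completes (prefix code):
  00→D | 1101→F | 1100→B | 100→A
Decoded message: DFBA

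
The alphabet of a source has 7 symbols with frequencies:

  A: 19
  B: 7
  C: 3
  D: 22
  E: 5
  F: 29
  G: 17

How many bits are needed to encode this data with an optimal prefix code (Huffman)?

Merge the two smallest weights repeatedly:
merge C(3) and E(5): 8
merge B(7) and 8: 15
merge 15 and G(17): 32
merge A(19) and D(22): 41
merge F(29) and 32: 61
merge 41 and 61: 102
Total encoded bits = sum of merged weights = 8 + 15 + 32 + 41 + 61 + 102 = 259.

259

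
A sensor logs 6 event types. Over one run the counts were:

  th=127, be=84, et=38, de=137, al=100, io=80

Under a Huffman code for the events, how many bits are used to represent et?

Repeatedly merge the two smallest:
merge et(38) and io(80): 118
merge be(84) and al(100): 184
merge 118 and th(127): 245
merge de(137) and 184: 321
merge 245 and 321: 566
et's leaf is at depth 3, giving a 3-bit codeword.

3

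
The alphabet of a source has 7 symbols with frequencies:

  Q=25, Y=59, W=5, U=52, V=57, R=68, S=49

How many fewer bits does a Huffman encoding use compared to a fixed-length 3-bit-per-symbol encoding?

97

Fixed-length: 3 bits × 315 symbols = 945 bits.
Huffman merges:
W(5) + Q(25) → 30
30 + S(49) → 79
U(52) + V(57) → 109
Y(59) + R(68) → 127
79 + 109 → 188
127 + 188 → 315
Huffman total = 30 + 79 + 109 + 127 + 188 + 315 = 848 bits.
Saving = 945 − 848 = 97 bits.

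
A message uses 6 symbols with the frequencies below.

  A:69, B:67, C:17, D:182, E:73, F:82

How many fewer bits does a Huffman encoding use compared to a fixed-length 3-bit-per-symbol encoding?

Fixed-length: 3 bits × 490 symbols = 1470 bits.
Huffman merges:
C(17) + B(67) → 84
A(69) + E(73) → 142
F(82) + 84 → 166
142 + 166 → 308
D(182) + 308 → 490
Huffman total = 84 + 142 + 166 + 308 + 490 = 1190 bits.
Saving = 1470 − 1190 = 280 bits.

280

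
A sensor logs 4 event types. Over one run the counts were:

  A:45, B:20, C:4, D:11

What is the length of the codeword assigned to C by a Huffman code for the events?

3

Huffman merges, smallest pair first:
C(4) + D(11) → 15
15 + B(20) → 35
35 + A(45) → 80
C's leaf is at depth 3, giving a 3-bit codeword.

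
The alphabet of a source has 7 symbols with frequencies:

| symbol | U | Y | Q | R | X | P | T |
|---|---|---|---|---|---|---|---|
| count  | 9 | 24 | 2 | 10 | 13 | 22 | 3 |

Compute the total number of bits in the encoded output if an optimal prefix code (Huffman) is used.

208

Greedily combine the two least-frequent nodes:
combine Q(2), T(3) → 5
combine 5, U(9) → 14
combine R(10), X(13) → 23
combine 14, P(22) → 36
combine 23, Y(24) → 47
combine 36, 47 → 83
Each symbol's bit-cost is frequency × depth; summing gives 208 bits (equivalently 5 + 14 + 23 + 36 + 47 + 83).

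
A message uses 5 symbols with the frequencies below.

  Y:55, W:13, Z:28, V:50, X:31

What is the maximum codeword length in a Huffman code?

Merge the two lowest-weight nodes at each step:
combine W(13), Z(28) → 41
combine X(31), 41 → 72
combine V(50), Y(55) → 105
combine 72, 105 → 177
The rarest symbols sit at the bottom; the longest codeword is 3 bits.

3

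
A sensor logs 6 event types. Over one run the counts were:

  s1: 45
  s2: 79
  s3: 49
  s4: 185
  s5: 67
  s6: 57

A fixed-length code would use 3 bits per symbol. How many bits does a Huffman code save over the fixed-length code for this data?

Fixed-length: 3 bits × 482 symbols = 1446 bits.
Huffman merges:
merge s1(45) and s3(49): 94
merge s6(57) and s5(67): 124
merge s2(79) and 94: 173
merge 124 and 173: 297
merge s4(185) and 297: 482
Huffman total = 94 + 124 + 173 + 297 + 482 = 1170 bits.
Saving = 1446 − 1170 = 276 bits.

276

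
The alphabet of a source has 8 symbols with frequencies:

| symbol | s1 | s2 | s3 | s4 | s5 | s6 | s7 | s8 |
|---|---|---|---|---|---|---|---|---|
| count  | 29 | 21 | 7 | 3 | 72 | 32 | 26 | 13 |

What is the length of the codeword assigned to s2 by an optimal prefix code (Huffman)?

3

Repeatedly merge the two smallest:
merge s4(3) and s3(7): 10
merge 10 and s8(13): 23
merge s2(21) and 23: 44
merge s7(26) and s1(29): 55
merge s6(32) and 44: 76
merge 55 and s5(72): 127
merge 76 and 127: 203
s2's leaf is at depth 3, giving a 3-bit codeword.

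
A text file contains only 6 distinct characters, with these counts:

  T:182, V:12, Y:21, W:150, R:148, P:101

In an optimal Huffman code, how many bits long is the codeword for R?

2

Huffman merges, smallest pair first:
V(12) + Y(21) → 33
33 + P(101) → 134
134 + R(148) → 282
W(150) + T(182) → 332
282 + 332 → 614
R sits 2 levels below the root, so its codeword is 2 bits.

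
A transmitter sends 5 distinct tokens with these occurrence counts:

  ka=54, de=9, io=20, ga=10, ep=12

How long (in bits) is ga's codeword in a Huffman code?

4

Repeatedly merge the two smallest:
de(9) + ga(10) → 19
ep(12) + 19 → 31
io(20) + 31 → 51
51 + ka(54) → 105
ga sits 4 levels below the root, so its codeword is 4 bits.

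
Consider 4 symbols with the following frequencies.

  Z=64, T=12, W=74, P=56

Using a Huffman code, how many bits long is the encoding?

406

Greedily combine the two least-frequent nodes:
merge T(12) and P(56): 68
merge Z(64) and 68: 132
merge W(74) and 132: 206
The encoded length is the sum of every internal node's weight: 68 + 132 + 206 = 406 bits.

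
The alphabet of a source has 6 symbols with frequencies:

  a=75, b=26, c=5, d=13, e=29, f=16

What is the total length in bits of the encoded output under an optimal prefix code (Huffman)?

360

Greedily combine the two least-frequent nodes:
merge c(5) and d(13): 18
merge f(16) and 18: 34
merge b(26) and e(29): 55
merge 34 and 55: 89
merge a(75) and 89: 164
Each symbol's bit-cost is frequency × depth; summing gives 360 bits (equivalently 18 + 34 + 55 + 89 + 164).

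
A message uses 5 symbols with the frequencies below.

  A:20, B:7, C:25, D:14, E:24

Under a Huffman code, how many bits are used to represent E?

Repeatedly merge the two smallest:
merge B(7) and D(14): 21
merge A(20) and 21: 41
merge E(24) and C(25): 49
merge 41 and 49: 90
E sits 2 levels below the root, so its codeword is 2 bits.

2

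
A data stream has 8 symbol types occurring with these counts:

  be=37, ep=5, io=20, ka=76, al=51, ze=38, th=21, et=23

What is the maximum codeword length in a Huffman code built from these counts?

4

Merge the two lowest-weight nodes at each step:
merge ep(5) and io(20): 25
merge th(21) and et(23): 44
merge 25 and be(37): 62
merge ze(38) and 44: 82
merge al(51) and 62: 113
merge ka(76) and 82: 158
merge 113 and 158: 271
Maximum depth reached is 4.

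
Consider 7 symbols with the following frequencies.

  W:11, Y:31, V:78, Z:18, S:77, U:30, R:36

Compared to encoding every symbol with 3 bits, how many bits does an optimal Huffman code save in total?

126

Fixed-length: 3 bits × 281 symbols = 843 bits.
Huffman merges:
W(11) + Z(18) → 29
29 + U(30) → 59
Y(31) + R(36) → 67
59 + 67 → 126
S(77) + V(78) → 155
126 + 155 → 281
Huffman total = 29 + 59 + 67 + 126 + 155 + 281 = 717 bits.
Saving = 843 − 717 = 126 bits.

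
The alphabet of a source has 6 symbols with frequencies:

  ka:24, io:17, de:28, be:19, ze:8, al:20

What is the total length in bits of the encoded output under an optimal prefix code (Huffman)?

296

Greedily combine the two least-frequent nodes:
ze(8) + io(17) → 25
be(19) + al(20) → 39
ka(24) + 25 → 49
de(28) + 39 → 67
49 + 67 → 116
The encoded length is the sum of every internal node's weight: 25 + 39 + 49 + 67 + 116 = 296 bits.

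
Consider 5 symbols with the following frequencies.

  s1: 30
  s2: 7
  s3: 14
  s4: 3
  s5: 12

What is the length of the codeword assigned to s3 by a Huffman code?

2

Repeatedly merge the two smallest:
s4(3) + s2(7) → 10
10 + s5(12) → 22
s3(14) + 22 → 36
s1(30) + 36 → 66
s3's leaf is at depth 2, giving a 2-bit codeword.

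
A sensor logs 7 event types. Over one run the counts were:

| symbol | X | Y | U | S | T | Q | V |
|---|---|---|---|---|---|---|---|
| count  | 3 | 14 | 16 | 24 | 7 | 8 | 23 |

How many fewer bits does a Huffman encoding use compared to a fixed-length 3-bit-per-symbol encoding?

37

Fixed-length: 3 bits × 95 symbols = 285 bits.
Huffman merges:
merge X(3) and T(7): 10
merge Q(8) and 10: 18
merge Y(14) and U(16): 30
merge 18 and V(23): 41
merge S(24) and 30: 54
merge 41 and 54: 95
Huffman total = 10 + 18 + 30 + 41 + 54 + 95 = 248 bits.
Saving = 285 − 248 = 37 bits.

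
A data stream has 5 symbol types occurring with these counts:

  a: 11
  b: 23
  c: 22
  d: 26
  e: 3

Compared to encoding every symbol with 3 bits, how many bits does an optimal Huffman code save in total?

71

Fixed-length: 3 bits × 85 symbols = 255 bits.
Huffman merges:
e(3) + a(11) → 14
14 + c(22) → 36
b(23) + d(26) → 49
36 + 49 → 85
Huffman total = 14 + 36 + 49 + 85 = 184 bits.
Saving = 255 − 184 = 71 bits.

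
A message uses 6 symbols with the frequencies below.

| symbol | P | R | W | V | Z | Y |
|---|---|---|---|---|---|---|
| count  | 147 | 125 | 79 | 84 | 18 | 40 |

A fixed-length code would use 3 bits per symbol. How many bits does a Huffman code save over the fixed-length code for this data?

298

Fixed-length: 3 bits × 493 symbols = 1479 bits.
Huffman merges:
Z(18) + Y(40) → 58
58 + W(79) → 137
V(84) + R(125) → 209
137 + P(147) → 284
209 + 284 → 493
Huffman total = 58 + 137 + 209 + 284 + 493 = 1181 bits.
Saving = 1479 − 1181 = 298 bits.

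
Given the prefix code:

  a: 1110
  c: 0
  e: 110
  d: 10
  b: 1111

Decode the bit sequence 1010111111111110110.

ddbbae

Read left to right; each codeword is recognised as soon as it completes (prefix code):
  10→d | 10→d | 1111→b | 1111→b | 1110→a | 110→e
Decoded message: ddbbae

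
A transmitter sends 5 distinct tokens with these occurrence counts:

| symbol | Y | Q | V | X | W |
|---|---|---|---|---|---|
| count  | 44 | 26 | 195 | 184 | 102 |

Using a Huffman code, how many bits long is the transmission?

1149

Greedily combine the two least-frequent nodes:
Q(26) + Y(44) → 70
70 + W(102) → 172
172 + X(184) → 356
V(195) + 356 → 551
Each symbol's bit-cost is frequency × depth; summing gives 1149 bits (equivalently 70 + 172 + 356 + 551).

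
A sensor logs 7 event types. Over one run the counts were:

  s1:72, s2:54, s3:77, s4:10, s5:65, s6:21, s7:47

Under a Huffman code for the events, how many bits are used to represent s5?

3

Repeatedly merge the two smallest:
s4(10) + s6(21) → 31
31 + s7(47) → 78
s2(54) + s5(65) → 119
s1(72) + s3(77) → 149
78 + 119 → 197
149 + 197 → 346
s5 sits 3 levels below the root, so its codeword is 3 bits.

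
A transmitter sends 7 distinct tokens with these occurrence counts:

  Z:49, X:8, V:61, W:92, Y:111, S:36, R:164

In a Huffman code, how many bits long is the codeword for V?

3

Huffman merges, smallest pair first:
merge X(8) and S(36): 44
merge 44 and Z(49): 93
merge V(61) and W(92): 153
merge 93 and Y(111): 204
merge 153 and R(164): 317
merge 204 and 317: 521
V's leaf is at depth 3, giving a 3-bit codeword.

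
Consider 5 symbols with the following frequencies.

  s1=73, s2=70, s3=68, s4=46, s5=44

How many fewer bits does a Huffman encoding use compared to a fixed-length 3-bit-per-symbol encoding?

Fixed-length: 3 bits × 301 symbols = 903 bits.
Huffman merges:
s5(44) + s4(46) → 90
s3(68) + s2(70) → 138
s1(73) + 90 → 163
138 + 163 → 301
Huffman total = 90 + 138 + 163 + 301 = 692 bits.
Saving = 903 − 692 = 211 bits.

211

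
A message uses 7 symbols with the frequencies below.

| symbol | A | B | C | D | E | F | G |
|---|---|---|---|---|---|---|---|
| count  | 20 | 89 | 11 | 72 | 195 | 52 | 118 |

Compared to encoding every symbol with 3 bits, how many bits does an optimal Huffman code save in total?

288

Fixed-length: 3 bits × 557 symbols = 1671 bits.
Huffman merges:
C(11) + A(20) → 31
31 + F(52) → 83
D(72) + 83 → 155
B(89) + G(118) → 207
155 + E(195) → 350
207 + 350 → 557
Huffman total = 31 + 83 + 155 + 207 + 350 + 557 = 1383 bits.
Saving = 1671 − 1383 = 288 bits.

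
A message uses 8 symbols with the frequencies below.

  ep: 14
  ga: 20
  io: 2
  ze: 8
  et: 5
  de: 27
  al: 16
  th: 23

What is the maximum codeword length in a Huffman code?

Merge the two lowest-weight nodes at each step:
merge io(2) and et(5): 7
merge 7 and ze(8): 15
merge ep(14) and 15: 29
merge al(16) and ga(20): 36
merge th(23) and de(27): 50
merge 29 and 36: 65
merge 50 and 65: 115
Maximum depth reached is 5.

5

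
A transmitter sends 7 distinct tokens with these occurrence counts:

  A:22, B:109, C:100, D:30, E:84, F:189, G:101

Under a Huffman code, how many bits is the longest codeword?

Merge the two lowest-weight nodes at each step:
merge A(22) and D(30): 52
merge 52 and E(84): 136
merge C(100) and G(101): 201
merge B(109) and 136: 245
merge F(189) and 201: 390
merge 245 and 390: 635
Maximum depth reached is 4.

4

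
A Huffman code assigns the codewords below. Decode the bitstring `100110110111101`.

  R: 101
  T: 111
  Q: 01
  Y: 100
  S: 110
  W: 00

YSSTR

Read left to right; each codeword is recognised as soon as it completes (prefix code):
  100→Y | 110→S | 110→S | 111→T | 101→R
Decoded message: YSSTR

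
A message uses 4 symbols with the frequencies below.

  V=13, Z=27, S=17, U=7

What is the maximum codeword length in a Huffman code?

Merge the two lowest-weight nodes at each step:
U(7) + V(13) → 20
S(17) + 20 → 37
Z(27) + 37 → 64
Maximum depth reached is 3.

3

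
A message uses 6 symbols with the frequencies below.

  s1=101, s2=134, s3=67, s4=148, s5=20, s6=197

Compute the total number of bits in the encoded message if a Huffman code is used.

1609

Build the Huffman tree bottom-up:
s5(20) + s3(67) → 87
87 + s1(101) → 188
s2(134) + s4(148) → 282
188 + s6(197) → 385
282 + 385 → 667
Total encoded bits = sum of merged weights = 87 + 188 + 282 + 385 + 667 = 1609.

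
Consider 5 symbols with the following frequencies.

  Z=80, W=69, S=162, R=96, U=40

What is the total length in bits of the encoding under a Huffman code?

1003

Greedily combine the two least-frequent nodes:
U(40) + W(69) → 109
Z(80) + R(96) → 176
109 + S(162) → 271
176 + 271 → 447
Total encoded bits = sum of merged weights = 109 + 176 + 271 + 447 = 1003.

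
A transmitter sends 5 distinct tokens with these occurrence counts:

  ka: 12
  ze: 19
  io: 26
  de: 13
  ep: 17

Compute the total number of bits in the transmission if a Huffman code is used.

Greedily combine the two least-frequent nodes:
ka(12) + de(13) → 25
ep(17) + ze(19) → 36
25 + io(26) → 51
36 + 51 → 87
Each symbol's bit-cost is frequency × depth; summing gives 199 bits (equivalently 25 + 36 + 51 + 87).

199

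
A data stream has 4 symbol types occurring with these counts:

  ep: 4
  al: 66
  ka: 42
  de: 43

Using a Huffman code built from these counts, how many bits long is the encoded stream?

Build the Huffman tree bottom-up:
merge ep(4) and ka(42): 46
merge de(43) and 46: 89
merge al(66) and 89: 155
Each symbol's bit-cost is frequency × depth; summing gives 290 bits (equivalently 46 + 89 + 155).

290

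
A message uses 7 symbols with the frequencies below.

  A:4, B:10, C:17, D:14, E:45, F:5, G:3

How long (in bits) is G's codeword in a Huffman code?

5

Huffman merges, smallest pair first:
merge G(3) and A(4): 7
merge F(5) and 7: 12
merge B(10) and 12: 22
merge D(14) and C(17): 31
merge 22 and 31: 53
merge E(45) and 53: 98
The subtree containing G is merged 5 times, so code length = 5.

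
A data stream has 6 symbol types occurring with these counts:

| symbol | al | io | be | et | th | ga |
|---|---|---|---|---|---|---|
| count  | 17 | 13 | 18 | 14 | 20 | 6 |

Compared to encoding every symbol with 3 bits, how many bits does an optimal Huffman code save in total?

38

Fixed-length: 3 bits × 88 symbols = 264 bits.
Huffman merges:
ga(6) + io(13) → 19
et(14) + al(17) → 31
be(18) + 19 → 37
th(20) + 31 → 51
37 + 51 → 88
Huffman total = 19 + 31 + 37 + 51 + 88 = 226 bits.
Saving = 264 − 226 = 38 bits.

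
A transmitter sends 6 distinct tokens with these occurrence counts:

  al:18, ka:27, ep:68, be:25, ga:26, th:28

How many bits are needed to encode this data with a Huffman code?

Merge the two smallest weights repeatedly:
combine al(18), be(25) → 43
combine ga(26), ka(27) → 53
combine th(28), 43 → 71
combine 53, ep(68) → 121
combine 71, 121 → 192
Each symbol's bit-cost is frequency × depth; summing gives 480 bits (equivalently 43 + 53 + 71 + 121 + 192).

480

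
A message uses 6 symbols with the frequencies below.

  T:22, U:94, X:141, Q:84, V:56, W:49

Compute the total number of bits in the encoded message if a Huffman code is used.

Merge the two smallest weights repeatedly:
combine T(22), W(49) → 71
combine V(56), 71 → 127
combine Q(84), U(94) → 178
combine 127, X(141) → 268
combine 178, 268 → 446
Each symbol's bit-cost is frequency × depth; summing gives 1090 bits (equivalently 71 + 127 + 178 + 268 + 446).

1090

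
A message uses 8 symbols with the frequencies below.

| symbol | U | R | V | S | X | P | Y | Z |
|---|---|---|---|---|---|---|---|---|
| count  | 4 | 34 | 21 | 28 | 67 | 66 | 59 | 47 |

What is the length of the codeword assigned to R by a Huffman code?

Repeatedly merge the two smallest:
U(4) + V(21) → 25
25 + S(28) → 53
R(34) + Z(47) → 81
53 + Y(59) → 112
P(66) + X(67) → 133
81 + 112 → 193
133 + 193 → 326
R sits 3 levels below the root, so its codeword is 3 bits.

3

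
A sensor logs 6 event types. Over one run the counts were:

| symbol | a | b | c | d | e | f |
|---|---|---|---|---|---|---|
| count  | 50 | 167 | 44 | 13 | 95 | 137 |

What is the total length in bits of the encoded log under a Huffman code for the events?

Build the Huffman tree bottom-up:
d(13) + c(44) → 57
a(50) + 57 → 107
e(95) + 107 → 202
f(137) + b(167) → 304
202 + 304 → 506
The encoded length is the sum of every internal node's weight: 57 + 107 + 202 + 304 + 506 = 1176 bits.

1176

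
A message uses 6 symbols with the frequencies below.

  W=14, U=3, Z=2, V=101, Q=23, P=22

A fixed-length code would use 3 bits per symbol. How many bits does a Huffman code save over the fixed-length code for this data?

201

Fixed-length: 3 bits × 165 symbols = 495 bits.
Huffman merges:
merge Z(2) and U(3): 5
merge 5 and W(14): 19
merge 19 and P(22): 41
merge Q(23) and 41: 64
merge 64 and V(101): 165
Huffman total = 5 + 19 + 41 + 64 + 165 = 294 bits.
Saving = 495 − 294 = 201 bits.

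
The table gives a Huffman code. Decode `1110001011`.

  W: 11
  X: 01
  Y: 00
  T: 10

WTYTW

Read left to right; each codeword is recognised as soon as it completes (prefix code):
  11→W | 10→T | 00→Y | 10→T | 11→W
Decoded message: WTYTW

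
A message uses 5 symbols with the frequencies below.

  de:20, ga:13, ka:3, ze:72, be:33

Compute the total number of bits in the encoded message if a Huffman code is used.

262

Merge the two smallest weights repeatedly:
combine ka(3), ga(13) → 16
combine 16, de(20) → 36
combine be(33), 36 → 69
combine 69, ze(72) → 141
Each symbol's bit-cost is frequency × depth; summing gives 262 bits (equivalently 16 + 36 + 69 + 141).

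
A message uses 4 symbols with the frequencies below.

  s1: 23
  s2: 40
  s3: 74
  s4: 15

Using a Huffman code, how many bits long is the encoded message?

Greedily combine the two least-frequent nodes:
s4(15) + s1(23) → 38
38 + s2(40) → 78
s3(74) + 78 → 152
The encoded length is the sum of every internal node's weight: 38 + 78 + 152 = 268 bits.

268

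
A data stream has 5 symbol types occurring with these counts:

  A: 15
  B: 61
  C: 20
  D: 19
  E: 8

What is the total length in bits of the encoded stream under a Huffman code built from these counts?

247

Build the Huffman tree bottom-up:
E(8) + A(15) → 23
D(19) + C(20) → 39
23 + 39 → 62
B(61) + 62 → 123
Each symbol's bit-cost is frequency × depth; summing gives 247 bits (equivalently 23 + 39 + 62 + 123).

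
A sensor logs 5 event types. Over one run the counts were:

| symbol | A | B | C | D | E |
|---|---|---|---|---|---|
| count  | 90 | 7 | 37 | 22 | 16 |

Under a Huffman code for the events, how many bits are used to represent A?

Repeatedly merge the two smallest:
B(7) + E(16) → 23
D(22) + 23 → 45
C(37) + 45 → 82
82 + A(90) → 172
A sits one level below the root: a 1-bit codeword.

1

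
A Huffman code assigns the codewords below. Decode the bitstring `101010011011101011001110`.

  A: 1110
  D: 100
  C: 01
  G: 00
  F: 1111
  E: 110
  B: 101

BCGEABDA

Read left to right; each codeword is recognised as soon as it completes (prefix code):
  101→B | 01→C | 00→G | 110→E | 1110→A | 101→B | 100→D | 1110→A
Decoded message: BCGEABDA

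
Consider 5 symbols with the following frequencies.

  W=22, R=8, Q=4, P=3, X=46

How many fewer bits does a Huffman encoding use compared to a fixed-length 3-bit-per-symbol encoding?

Fixed-length: 3 bits × 83 symbols = 249 bits.
Huffman merges:
combine P(3), Q(4) → 7
combine 7, R(8) → 15
combine 15, W(22) → 37
combine 37, X(46) → 83
Huffman total = 7 + 15 + 37 + 83 = 142 bits.
Saving = 249 − 142 = 107 bits.

107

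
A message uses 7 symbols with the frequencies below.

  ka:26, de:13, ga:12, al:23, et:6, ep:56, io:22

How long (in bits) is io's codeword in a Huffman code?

3

Build the tree from the bottom:
et(6) + ga(12) → 18
de(13) + 18 → 31
io(22) + al(23) → 45
ka(26) + 31 → 57
45 + ep(56) → 101
57 + 101 → 158
The subtree containing io is merged 3 times, so code length = 3.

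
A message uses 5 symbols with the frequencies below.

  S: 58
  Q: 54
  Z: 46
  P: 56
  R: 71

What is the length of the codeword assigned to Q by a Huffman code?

3

Build the tree from the bottom:
combine Z(46), Q(54) → 100
combine P(56), S(58) → 114
combine R(71), 100 → 171
combine 114, 171 → 285
The subtree containing Q is merged 3 times, so code length = 3.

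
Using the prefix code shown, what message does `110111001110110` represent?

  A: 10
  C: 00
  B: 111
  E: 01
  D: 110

Read left to right; each codeword is recognised as soon as it completes (prefix code):
  110→D | 111→B | 00→C | 111→B | 01→E | 10→A
Decoded message: DBCBEA

DBCBEA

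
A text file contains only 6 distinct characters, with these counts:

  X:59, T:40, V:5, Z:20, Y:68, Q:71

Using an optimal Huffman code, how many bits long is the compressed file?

616

Build the Huffman tree bottom-up:
combine V(5), Z(20) → 25
combine 25, T(40) → 65
combine X(59), 65 → 124
combine Y(68), Q(71) → 139
combine 124, 139 → 263
The encoded length is the sum of every internal node's weight: 25 + 65 + 124 + 139 + 263 = 616 bits.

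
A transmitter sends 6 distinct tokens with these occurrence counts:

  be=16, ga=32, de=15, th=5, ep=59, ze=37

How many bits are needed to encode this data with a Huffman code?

384

Greedily combine the two least-frequent nodes:
merge th(5) and de(15): 20
merge be(16) and 20: 36
merge ga(32) and 36: 68
merge ze(37) and ep(59): 96
merge 68 and 96: 164
Total encoded bits = sum of merged weights = 20 + 36 + 68 + 96 + 164 = 384.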